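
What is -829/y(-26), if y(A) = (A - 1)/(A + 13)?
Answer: -10777/27 ≈ -399.15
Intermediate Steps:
y(A) = (-1 + A)/(13 + A)
-829/y(-26) = -829*(13 - 26)/(-1 - 26) = -829/(-27/(-13)) = -829/((-1/13*(-27))) = -829/27/13 = -829*13/27 = -10777/27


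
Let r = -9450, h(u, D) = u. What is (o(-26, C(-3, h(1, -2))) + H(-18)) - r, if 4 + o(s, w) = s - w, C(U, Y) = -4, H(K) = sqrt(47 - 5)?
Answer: 9424 + sqrt(42) ≈ 9430.5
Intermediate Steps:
H(K) = sqrt(42)
o(s, w) = -4 + s - w (o(s, w) = -4 + (s - w) = -4 + s - w)
(o(-26, C(-3, h(1, -2))) + H(-18)) - r = ((-4 - 26 - 1*(-4)) + sqrt(42)) - 1*(-9450) = ((-4 - 26 + 4) + sqrt(42)) + 9450 = (-26 + sqrt(42)) + 9450 = 9424 + sqrt(42)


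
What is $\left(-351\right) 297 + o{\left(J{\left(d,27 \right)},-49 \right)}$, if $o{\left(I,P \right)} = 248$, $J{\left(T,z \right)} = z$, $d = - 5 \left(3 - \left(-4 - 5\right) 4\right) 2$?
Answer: $-103999$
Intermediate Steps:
$d = -390$ ($d = - 5 \left(3 - \left(-9\right) 4\right) 2 = - 5 \left(3 - -36\right) 2 = - 5 \left(3 + 36\right) 2 = \left(-5\right) 39 \cdot 2 = \left(-195\right) 2 = -390$)
$\left(-351\right) 297 + o{\left(J{\left(d,27 \right)},-49 \right)} = \left(-351\right) 297 + 248 = -104247 + 248 = -103999$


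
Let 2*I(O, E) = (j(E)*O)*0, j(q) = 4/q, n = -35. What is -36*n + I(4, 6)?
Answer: 1260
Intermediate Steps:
I(O, E) = 0 (I(O, E) = (((4/E)*O)*0)/2 = ((4*O/E)*0)/2 = (½)*0 = 0)
-36*n + I(4, 6) = -36*(-35) + 0 = 1260 + 0 = 1260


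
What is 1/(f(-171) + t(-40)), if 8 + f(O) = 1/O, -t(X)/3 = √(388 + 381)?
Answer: 234099/200502800 - 87723*√769/200502800 ≈ -0.010965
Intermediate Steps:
t(X) = -3*√769 (t(X) = -3*√(388 + 381) = -3*√769)
f(O) = -8 + 1/O
1/(f(-171) + t(-40)) = 1/((-8 + 1/(-171)) - 3*√769) = 1/((-8 - 1/171) - 3*√769) = 1/(-1369/171 - 3*√769)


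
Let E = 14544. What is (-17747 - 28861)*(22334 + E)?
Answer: -1718809824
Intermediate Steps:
(-17747 - 28861)*(22334 + E) = (-17747 - 28861)*(22334 + 14544) = -46608*36878 = -1718809824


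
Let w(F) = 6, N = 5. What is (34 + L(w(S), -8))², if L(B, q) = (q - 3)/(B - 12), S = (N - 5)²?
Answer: 46225/36 ≈ 1284.0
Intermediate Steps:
S = 0 (S = (5 - 5)² = 0² = 0)
L(B, q) = (-3 + q)/(-12 + B)
(34 + L(w(S), -8))² = (34 + (-3 - 8)/(-12 + 6))² = (34 - 11/(-6))² = (34 - ⅙*(-11))² = (34 + 11/6)² = (215/6)² = 46225/36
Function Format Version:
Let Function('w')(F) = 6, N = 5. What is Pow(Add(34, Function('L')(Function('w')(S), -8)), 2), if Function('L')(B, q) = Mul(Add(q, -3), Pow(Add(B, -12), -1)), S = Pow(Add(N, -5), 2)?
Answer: Rational(46225, 36) ≈ 1284.0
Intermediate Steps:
S = 0 (S = Pow(Add(5, -5), 2) = Pow(0, 2) = 0)
Function('L')(B, q) = Mul(Pow(Add(-12, B), -1), Add(-3, q)) (Function('L')(B, q) = Mul(Add(-3, q), Pow(Add(-12, B), -1)) = Mul(Pow(Add(-12, B), -1), Add(-3, q)))
Pow(Add(34, Function('L')(Function('w')(S), -8)), 2) = Pow(Add(34, Mul(Pow(Add(-12, 6), -1), Add(-3, -8))), 2) = Pow(Add(34, Mul(Pow(-6, -1), -11)), 2) = Pow(Add(34, Mul(Rational(-1, 6), -11)), 2) = Pow(Add(34, Rational(11, 6)), 2) = Pow(Rational(215, 6), 2) = Rational(46225, 36)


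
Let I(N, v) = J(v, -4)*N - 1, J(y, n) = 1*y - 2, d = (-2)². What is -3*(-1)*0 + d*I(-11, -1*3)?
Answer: 216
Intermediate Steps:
d = 4
J(y, n) = -2 + y (J(y, n) = y - 2 = -2 + y)
I(N, v) = -1 + N*(-2 + v) (I(N, v) = (-2 + v)*N - 1 = N*(-2 + v) - 1 = -1 + N*(-2 + v))
-3*(-1)*0 + d*I(-11, -1*3) = -3*(-1)*0 + 4*(-1 - 11*(-2 - 1*3)) = 3*0 + 4*(-1 - 11*(-2 - 3)) = 0 + 4*(-1 - 11*(-5)) = 0 + 4*(-1 + 55) = 0 + 4*54 = 0 + 216 = 216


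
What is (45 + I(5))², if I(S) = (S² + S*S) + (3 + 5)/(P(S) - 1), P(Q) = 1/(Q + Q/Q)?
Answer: 182329/25 ≈ 7293.2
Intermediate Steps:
P(Q) = 1/(1 + Q) (P(Q) = 1/(Q + 1) = 1/(1 + Q))
I(S) = 2*S² + 8/(-1 + 1/(1 + S)) (I(S) = (S² + S*S) + (3 + 5)/(1/(1 + S) - 1) = (S² + S²) + 8/(-1 + 1/(1 + S)) = 2*S² + 8/(-1 + 1/(1 + S)))
(45 + I(5))² = (45 + (-8 - 8/5 + 2*5²))² = (45 + (-8 - 8*⅕ + 2*25))² = (45 + (-8 - 8/5 + 50))² = (45 + 202/5)² = (427/5)² = 182329/25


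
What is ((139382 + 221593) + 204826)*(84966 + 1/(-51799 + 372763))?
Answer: 15429974474932225/320964 ≈ 4.8074e+10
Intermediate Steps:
((139382 + 221593) + 204826)*(84966 + 1/(-51799 + 372763)) = (360975 + 204826)*(84966 + 1/320964) = 565801*(84966 + 1/320964) = 565801*(27271027225/320964) = 15429974474932225/320964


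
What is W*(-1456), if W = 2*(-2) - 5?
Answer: 13104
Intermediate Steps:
W = -9 (W = -4 - 5 = -9)
W*(-1456) = -9*(-1456) = 13104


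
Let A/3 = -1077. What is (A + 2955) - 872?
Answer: -1148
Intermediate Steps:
A = -3231 (A = 3*(-1077) = -3231)
(A + 2955) - 872 = (-3231 + 2955) - 872 = -276 - 872 = -1148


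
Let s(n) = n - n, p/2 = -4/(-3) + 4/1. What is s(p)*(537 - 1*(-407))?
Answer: 0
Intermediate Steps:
p = 32/3 (p = 2*(-4/(-3) + 4/1) = 2*(-4*(-1/3) + 4*1) = 2*(4/3 + 4) = 2*(16/3) = 32/3 ≈ 10.667)
s(n) = 0
s(p)*(537 - 1*(-407)) = 0*(537 - 1*(-407)) = 0*(537 + 407) = 0*944 = 0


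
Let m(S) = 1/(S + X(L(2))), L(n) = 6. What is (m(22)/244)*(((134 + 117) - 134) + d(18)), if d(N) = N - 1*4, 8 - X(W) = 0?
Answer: 131/7320 ≈ 0.017896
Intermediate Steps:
X(W) = 8 (X(W) = 8 - 1*0 = 8 + 0 = 8)
m(S) = 1/(8 + S) (m(S) = 1/(S + 8) = 1/(8 + S))
d(N) = -4 + N (d(N) = N - 4 = -4 + N)
(m(22)/244)*(((134 + 117) - 134) + d(18)) = (1/((8 + 22)*244))*(((134 + 117) - 134) + (-4 + 18)) = ((1/244)/30)*((251 - 134) + 14) = ((1/30)*(1/244))*(117 + 14) = (1/7320)*131 = 131/7320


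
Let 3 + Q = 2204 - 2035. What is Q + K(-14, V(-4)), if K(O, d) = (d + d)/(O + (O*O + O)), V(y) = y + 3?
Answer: 13943/84 ≈ 165.99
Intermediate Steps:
V(y) = 3 + y
K(O, d) = 2*d/(O² + 2*O) (K(O, d) = (2*d)/(O + (O² + O)) = (2*d)/(O + (O + O²)) = (2*d)/(O² + 2*O) = 2*d/(O² + 2*O))
Q = 166 (Q = -3 + (2204 - 2035) = -3 + 169 = 166)
Q + K(-14, V(-4)) = 166 + 2*(3 - 4)/(-14*(2 - 14)) = 166 + 2*(-1)*(-1/14)/(-12) = 166 + 2*(-1)*(-1/14)*(-1/12) = 166 - 1/84 = 13943/84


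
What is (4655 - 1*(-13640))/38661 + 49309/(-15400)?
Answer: -232084607/85054200 ≈ -2.7287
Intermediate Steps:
(4655 - 1*(-13640))/38661 + 49309/(-15400) = (4655 + 13640)*(1/38661) + 49309*(-1/15400) = 18295*(1/38661) - 49309/15400 = 18295/38661 - 49309/15400 = -232084607/85054200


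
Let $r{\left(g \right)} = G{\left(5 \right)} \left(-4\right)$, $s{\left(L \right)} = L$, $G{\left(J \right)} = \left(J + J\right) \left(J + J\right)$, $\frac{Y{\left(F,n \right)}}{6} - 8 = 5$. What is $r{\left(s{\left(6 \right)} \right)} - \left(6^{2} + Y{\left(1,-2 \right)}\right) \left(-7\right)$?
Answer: $398$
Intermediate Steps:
$Y{\left(F,n \right)} = 78$ ($Y{\left(F,n \right)} = 48 + 6 \cdot 5 = 48 + 30 = 78$)
$G{\left(J \right)} = 4 J^{2}$ ($G{\left(J \right)} = 2 J 2 J = 4 J^{2}$)
$r{\left(g \right)} = -400$ ($r{\left(g \right)} = 4 \cdot 5^{2} \left(-4\right) = 4 \cdot 25 \left(-4\right) = 100 \left(-4\right) = -400$)
$r{\left(s{\left(6 \right)} \right)} - \left(6^{2} + Y{\left(1,-2 \right)}\right) \left(-7\right) = -400 - \left(6^{2} + 78\right) \left(-7\right) = -400 - \left(36 + 78\right) \left(-7\right) = -400 - 114 \left(-7\right) = -400 - -798 = -400 + 798 = 398$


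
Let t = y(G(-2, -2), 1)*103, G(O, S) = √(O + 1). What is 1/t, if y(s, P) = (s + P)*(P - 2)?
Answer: -1/206 + I/206 ≈ -0.0048544 + 0.0048544*I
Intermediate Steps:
G(O, S) = √(1 + O)
y(s, P) = (-2 + P)*(P + s) (y(s, P) = (P + s)*(-2 + P) = (-2 + P)*(P + s))
t = -103 - 103*I (t = (1² - 2*1 - 2*√(1 - 2) + 1*√(1 - 2))*103 = (1 - 2 - 2*I + 1*√(-1))*103 = (1 - 2 - 2*I + 1*I)*103 = (1 - 2 - 2*I + I)*103 = (-1 - I)*103 = -103 - 103*I ≈ -103.0 - 103.0*I)
1/t = 1/(-103 - 103*I) = (-103 + 103*I)/21218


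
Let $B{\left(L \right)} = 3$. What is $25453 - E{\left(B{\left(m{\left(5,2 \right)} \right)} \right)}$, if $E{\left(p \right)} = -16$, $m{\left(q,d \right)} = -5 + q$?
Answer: $25469$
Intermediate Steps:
$25453 - E{\left(B{\left(m{\left(5,2 \right)} \right)} \right)} = 25453 - -16 = 25453 + 16 = 25469$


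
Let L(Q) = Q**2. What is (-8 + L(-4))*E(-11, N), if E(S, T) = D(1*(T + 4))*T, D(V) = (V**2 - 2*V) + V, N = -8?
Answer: -1280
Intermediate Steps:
D(V) = V**2 - V
E(S, T) = T*(3 + T)*(4 + T) (E(S, T) = ((1*(T + 4))*(-1 + 1*(T + 4)))*T = ((1*(4 + T))*(-1 + 1*(4 + T)))*T = ((4 + T)*(-1 + (4 + T)))*T = ((4 + T)*(3 + T))*T = ((3 + T)*(4 + T))*T = T*(3 + T)*(4 + T))
(-8 + L(-4))*E(-11, N) = (-8 + (-4)**2)*(-8*(3 - 8)*(4 - 8)) = (-8 + 16)*(-8*(-5)*(-4)) = 8*(-160) = -1280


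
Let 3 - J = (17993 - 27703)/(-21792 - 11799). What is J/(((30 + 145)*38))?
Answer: 13009/31911450 ≈ 0.00040766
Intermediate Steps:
J = 91063/33591 (J = 3 - (17993 - 27703)/(-21792 - 11799) = 3 - (-9710)/(-33591) = 3 - (-9710)*(-1)/33591 = 3 - 1*9710/33591 = 3 - 9710/33591 = 91063/33591 ≈ 2.7109)
J/(((30 + 145)*38)) = 91063/(33591*(((30 + 145)*38))) = 91063/(33591*((175*38))) = (91063/33591)/6650 = (91063/33591)*(1/6650) = 13009/31911450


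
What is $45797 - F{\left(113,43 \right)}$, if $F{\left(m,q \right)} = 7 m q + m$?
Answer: $11671$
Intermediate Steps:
$F{\left(m,q \right)} = m + 7 m q$ ($F{\left(m,q \right)} = 7 m q + m = m + 7 m q$)
$45797 - F{\left(113,43 \right)} = 45797 - 113 \left(1 + 7 \cdot 43\right) = 45797 - 113 \left(1 + 301\right) = 45797 - 113 \cdot 302 = 45797 - 34126 = 11671$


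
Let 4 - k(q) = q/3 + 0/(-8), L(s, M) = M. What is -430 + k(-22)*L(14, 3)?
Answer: -396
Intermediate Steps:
k(q) = 4 - q/3 (k(q) = 4 - (q/3 + 0/(-8)) = 4 - (q*(1/3) + 0*(-1/8)) = 4 - (q/3 + 0) = 4 - q/3)
-430 + k(-22)*L(14, 3) = -430 + (4 - 1/3*(-22))*3 = -430 + (4 + 22/3)*3 = -430 + (34/3)*3 = -430 + 34 = -396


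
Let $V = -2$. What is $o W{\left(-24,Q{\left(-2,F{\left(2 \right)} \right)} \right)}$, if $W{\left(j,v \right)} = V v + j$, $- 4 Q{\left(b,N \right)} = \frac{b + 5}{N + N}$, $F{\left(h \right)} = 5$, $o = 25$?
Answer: $- \frac{2385}{4} \approx -596.25$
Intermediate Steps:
$Q{\left(b,N \right)} = - \frac{5 + b}{8 N}$ ($Q{\left(b,N \right)} = - \frac{\left(b + 5\right) \frac{1}{N + N}}{4} = - \frac{\left(5 + b\right) \frac{1}{2 N}}{4} = - \frac{\frac{1}{2} \frac{1}{N} \left(5 + b\right)}{4} = - \frac{5 + b}{8 N}$)
$W{\left(j,v \right)} = j - 2 v$ ($W{\left(j,v \right)} = - 2 v + j = j - 2 v$)
$o W{\left(-24,Q{\left(-2,F{\left(2 \right)} \right)} \right)} = 25 \left(-24 - 2 \frac{-5 - -2}{8 \cdot 5}\right) = 25 \left(-24 - 2 \cdot \frac{1}{8} \cdot \frac{1}{5} \left(-5 + 2\right)\right) = 25 \left(-24 - 2 \cdot \frac{1}{8} \cdot \frac{1}{5} \left(-3\right)\right) = 25 \left(-24 - - \frac{3}{20}\right) = 25 \left(-24 + \frac{3}{20}\right) = 25 \left(- \frac{477}{20}\right) = - \frac{2385}{4}$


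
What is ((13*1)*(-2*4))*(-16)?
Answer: 1664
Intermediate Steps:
((13*1)*(-2*4))*(-16) = (13*(-8))*(-16) = -104*(-16) = 1664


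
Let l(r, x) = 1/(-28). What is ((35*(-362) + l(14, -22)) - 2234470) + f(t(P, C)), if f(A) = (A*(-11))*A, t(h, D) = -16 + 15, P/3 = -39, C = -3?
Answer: -62920229/28 ≈ -2.2472e+6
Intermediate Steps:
P = -117 (P = 3*(-39) = -117)
l(r, x) = -1/28
t(h, D) = -1
f(A) = -11*A² (f(A) = (-11*A)*A = -11*A²)
((35*(-362) + l(14, -22)) - 2234470) + f(t(P, C)) = ((35*(-362) - 1/28) - 2234470) - 11*(-1)² = ((-12670 - 1/28) - 2234470) - 11*1 = (-354761/28 - 2234470) - 11 = -62919921/28 - 11 = -62920229/28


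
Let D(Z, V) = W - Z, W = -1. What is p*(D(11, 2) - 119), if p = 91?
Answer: -11921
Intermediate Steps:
D(Z, V) = -1 - Z
p*(D(11, 2) - 119) = 91*((-1 - 1*11) - 119) = 91*((-1 - 11) - 119) = 91*(-12 - 119) = 91*(-131) = -11921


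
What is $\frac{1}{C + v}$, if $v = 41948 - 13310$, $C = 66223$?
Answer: $\frac{1}{94861} \approx 1.0542 \cdot 10^{-5}$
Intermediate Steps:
$v = 28638$
$\frac{1}{C + v} = \frac{1}{66223 + 28638} = \frac{1}{94861}$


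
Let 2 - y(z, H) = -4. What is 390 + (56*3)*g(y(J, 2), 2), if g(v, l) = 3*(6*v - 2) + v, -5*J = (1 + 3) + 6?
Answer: 18534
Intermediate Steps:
J = -2 (J = -((1 + 3) + 6)/5 = -(4 + 6)/5 = -1/5*10 = -2)
y(z, H) = 6 (y(z, H) = 2 - 1*(-4) = 2 + 4 = 6)
g(v, l) = -6 + 19*v (g(v, l) = 3*(-2 + 6*v) + v = (-6 + 18*v) + v = -6 + 19*v)
390 + (56*3)*g(y(J, 2), 2) = 390 + (56*3)*(-6 + 19*6) = 390 + 168*(-6 + 114) = 390 + 168*108 = 390 + 18144 = 18534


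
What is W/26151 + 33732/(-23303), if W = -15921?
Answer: -417710865/203132251 ≈ -2.0564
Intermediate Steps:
W/26151 + 33732/(-23303) = -15921/26151 + 33732/(-23303) = -15921*1/26151 + 33732*(-1/23303) = -5307/8717 - 33732/23303 = -417710865/203132251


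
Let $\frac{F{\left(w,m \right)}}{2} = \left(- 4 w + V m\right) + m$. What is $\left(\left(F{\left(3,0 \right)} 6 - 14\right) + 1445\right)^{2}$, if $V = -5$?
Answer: $1656369$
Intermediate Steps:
$F{\left(w,m \right)} = - 8 m - 8 w$ ($F{\left(w,m \right)} = 2 \left(\left(- 4 w - 5 m\right) + m\right) = 2 \left(\left(- 5 m - 4 w\right) + m\right) = 2 \left(- 4 m - 4 w\right) = - 8 m - 8 w$)
$\left(\left(F{\left(3,0 \right)} 6 - 14\right) + 1445\right)^{2} = \left(\left(\left(\left(-8\right) 0 - 24\right) 6 - 14\right) + 1445\right)^{2} = \left(\left(\left(0 - 24\right) 6 - 14\right) + 1445\right)^{2} = \left(\left(\left(-24\right) 6 - 14\right) + 1445\right)^{2} = \left(\left(-144 - 14\right) + 1445\right)^{2} = \left(-158 + 1445\right)^{2} = 1287^{2} = 1656369$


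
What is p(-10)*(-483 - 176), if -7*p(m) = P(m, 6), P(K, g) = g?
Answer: 3954/7 ≈ 564.86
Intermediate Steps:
p(m) = -6/7 (p(m) = -⅐*6 = -6/7)
p(-10)*(-483 - 176) = -6*(-483 - 176)/7 = -6/7*(-659) = 3954/7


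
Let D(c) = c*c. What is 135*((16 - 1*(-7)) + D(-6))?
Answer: 7965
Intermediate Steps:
D(c) = c²
135*((16 - 1*(-7)) + D(-6)) = 135*((16 - 1*(-7)) + (-6)²) = 135*((16 + 7) + 36) = 135*(23 + 36) = 135*59 = 7965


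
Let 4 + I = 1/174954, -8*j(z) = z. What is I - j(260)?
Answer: 2493095/87477 ≈ 28.500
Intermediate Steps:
j(z) = -z/8
I = -699815/174954 (I = -4 + 1/174954 = -699815/174954 ≈ -4.0000)
I - j(260) = -699815/174954 - (-1)*260/8 = -699815/174954 - 1*(-65/2) = -699815/174954 + 65/2 = 2493095/87477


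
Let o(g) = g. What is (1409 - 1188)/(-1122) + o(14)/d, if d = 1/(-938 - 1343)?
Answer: -2107657/66 ≈ -31934.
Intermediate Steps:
d = -1/2281 (d = 1/(-2281) = -1/2281 ≈ -0.00043840)
(1409 - 1188)/(-1122) + o(14)/d = (1409 - 1188)/(-1122) + 14/(-1/2281) = 221*(-1/1122) + 14*(-2281) = -13/66 - 31934 = -2107657/66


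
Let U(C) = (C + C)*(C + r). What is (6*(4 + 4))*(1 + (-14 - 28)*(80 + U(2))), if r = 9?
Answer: -249936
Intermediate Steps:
U(C) = 2*C*(9 + C) (U(C) = (C + C)*(C + 9) = (2*C)*(9 + C) = 2*C*(9 + C))
(6*(4 + 4))*(1 + (-14 - 28)*(80 + U(2))) = (6*(4 + 4))*(1 + (-14 - 28)*(80 + 2*2*(9 + 2))) = (6*8)*(1 - 42*(80 + 2*2*11)) = 48*(1 - 42*(80 + 44)) = 48*(1 - 42*124) = 48*(1 - 5208) = 48*(-5207) = -249936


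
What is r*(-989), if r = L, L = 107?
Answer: -105823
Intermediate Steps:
r = 107
r*(-989) = 107*(-989) = -105823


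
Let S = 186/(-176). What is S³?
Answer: -804357/681472 ≈ -1.1803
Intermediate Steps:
S = -93/88 (S = 186*(-1/176) = -93/88 ≈ -1.0568)
S³ = (-93/88)³ = -804357/681472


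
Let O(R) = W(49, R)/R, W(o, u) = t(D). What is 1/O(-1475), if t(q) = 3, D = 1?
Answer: -1475/3 ≈ -491.67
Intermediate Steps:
W(o, u) = 3
O(R) = 3/R
1/O(-1475) = 1/(3/(-1475)) = 1/(3*(-1/1475)) = 1/(-3/1475) = -1475/3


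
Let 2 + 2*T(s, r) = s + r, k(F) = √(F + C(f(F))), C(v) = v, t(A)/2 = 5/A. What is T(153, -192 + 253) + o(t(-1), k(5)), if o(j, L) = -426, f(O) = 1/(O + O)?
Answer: -320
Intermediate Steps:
f(O) = 1/(2*O)
t(A) = 10/A (t(A) = 2*(5/A) = 10/A)
k(F) = √(F + 1/(2*F))
T(s, r) = -1 + r/2 + s/2 (T(s, r) = -1 + (s + r)/2 = -1 + (r + s)/2 = -1 + (r/2 + s/2) = -1 + r/2 + s/2)
T(153, -192 + 253) + o(t(-1), k(5)) = (-1 + (-192 + 253)/2 + (½)*153) - 426 = (-1 + (½)*61 + 153/2) - 426 = (-1 + 61/2 + 153/2) - 426 = 106 - 426 = -320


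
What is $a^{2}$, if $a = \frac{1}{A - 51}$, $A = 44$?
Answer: $\frac{1}{49} \approx 0.020408$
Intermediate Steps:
$a = - \frac{1}{7}$ ($a = \frac{1}{44 - 51} = \frac{1}{-7} = - \frac{1}{7} \approx -0.14286$)
$a^{2} = \left(- \frac{1}{7}\right)^{2} = \frac{1}{49}$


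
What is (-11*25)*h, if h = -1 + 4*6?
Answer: -6325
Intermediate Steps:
h = 23 (h = -1 + 24 = 23)
(-11*25)*h = -11*25*23 = -275*23 = -6325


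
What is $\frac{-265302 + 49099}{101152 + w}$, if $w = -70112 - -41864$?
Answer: $- \frac{16631}{5608} \approx -2.9656$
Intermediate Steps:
$w = -28248$ ($w = -70112 + 41864 = -28248$)
$\frac{-265302 + 49099}{101152 + w} = \frac{-265302 + 49099}{101152 - 28248} = - \frac{216203}{72904} = \left(-216203\right) \frac{1}{72904} = - \frac{16631}{5608}$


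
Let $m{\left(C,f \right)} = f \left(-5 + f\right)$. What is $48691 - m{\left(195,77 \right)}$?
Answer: $43147$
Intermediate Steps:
$48691 - m{\left(195,77 \right)} = 48691 - 77 \left(-5 + 77\right) = 48691 - 77 \cdot 72 = 48691 - 5544 = 43147$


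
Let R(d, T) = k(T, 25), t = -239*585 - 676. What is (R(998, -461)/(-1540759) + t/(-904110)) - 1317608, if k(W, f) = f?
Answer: -1835448307924810001/1393015619490 ≈ -1.3176e+6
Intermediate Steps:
t = -140491 (t = -139815 - 676 = -140491)
R(d, T) = 25
(R(998, -461)/(-1540759) + t/(-904110)) - 1317608 = (25/(-1540759) - 140491/(-904110)) - 1317608 = (25*(-1/1540759) - 140491*(-1/904110)) - 1317608 = (-25/1540759 + 140491/904110) - 1317608 = 216440169919/1393015619490 - 1317608 = -1835448307924810001/1393015619490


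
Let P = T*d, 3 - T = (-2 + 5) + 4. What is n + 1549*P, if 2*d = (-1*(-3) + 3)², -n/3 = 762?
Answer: -113814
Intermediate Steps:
n = -2286 (n = -3*762 = -2286)
T = -4 (T = 3 - ((-2 + 5) + 4) = 3 - (3 + 4) = 3 - 1*7 = 3 - 7 = -4)
d = 18 (d = (-1*(-3) + 3)²/2 = (3 + 3)²/2 = (½)*6² = (½)*36 = 18)
P = -72 (P = -4*18 = -72)
n + 1549*P = -2286 + 1549*(-72) = -2286 - 111528 = -113814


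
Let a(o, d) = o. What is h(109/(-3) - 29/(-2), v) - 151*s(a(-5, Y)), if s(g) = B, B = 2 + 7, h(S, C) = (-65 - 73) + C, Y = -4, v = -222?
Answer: -1719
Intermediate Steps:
h(S, C) = -138 + C
B = 9
s(g) = 9
h(109/(-3) - 29/(-2), v) - 151*s(a(-5, Y)) = (-138 - 222) - 151*9 = -360 - 1359 = -1719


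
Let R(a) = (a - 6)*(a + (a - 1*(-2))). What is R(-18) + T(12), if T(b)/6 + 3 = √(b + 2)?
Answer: 798 + 6*√14 ≈ 820.45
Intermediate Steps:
T(b) = -18 + 6*√(2 + b) (T(b) = -18 + 6*√(b + 2) = -18 + 6*√(2 + b))
R(a) = (-6 + a)*(2 + 2*a) (R(a) = (-6 + a)*(a + (a + 2)) = (-6 + a)*(a + (2 + a)) = (-6 + a)*(2 + 2*a))
R(-18) + T(12) = (-12 - 10*(-18) + 2*(-18)²) + (-18 + 6*√(2 + 12)) = (-12 + 180 + 2*324) + (-18 + 6*√14) = (-12 + 180 + 648) + (-18 + 6*√14) = 816 + (-18 + 6*√14) = 798 + 6*√14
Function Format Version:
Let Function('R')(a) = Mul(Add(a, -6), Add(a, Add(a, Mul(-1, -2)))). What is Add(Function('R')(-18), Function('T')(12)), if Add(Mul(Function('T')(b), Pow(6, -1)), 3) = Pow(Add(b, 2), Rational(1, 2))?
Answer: Add(798, Mul(6, Pow(14, Rational(1, 2)))) ≈ 820.45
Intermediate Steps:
Function('T')(b) = Add(-18, Mul(6, Pow(Add(2, b), Rational(1, 2)))) (Function('T')(b) = Add(-18, Mul(6, Pow(Add(b, 2), Rational(1, 2)))) = Add(-18, Mul(6, Pow(Add(2, b), Rational(1, 2)))))
Function('R')(a) = Mul(Add(-6, a), Add(2, Mul(2, a))) (Function('R')(a) = Mul(Add(-6, a), Add(a, Add(a, 2))) = Mul(Add(-6, a), Add(a, Add(2, a))) = Mul(Add(-6, a), Add(2, Mul(2, a))))
Add(Function('R')(-18), Function('T')(12)) = Add(Add(-12, Mul(-10, -18), Mul(2, Pow(-18, 2))), Add(-18, Mul(6, Pow(Add(2, 12), Rational(1, 2))))) = Add(Add(-12, 180, Mul(2, 324)), Add(-18, Mul(6, Pow(14, Rational(1, 2))))) = Add(Add(-12, 180, 648), Add(-18, Mul(6, Pow(14, Rational(1, 2))))) = Add(816, Add(-18, Mul(6, Pow(14, Rational(1, 2))))) = Add(798, Mul(6, Pow(14, Rational(1, 2))))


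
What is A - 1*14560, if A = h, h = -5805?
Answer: -20365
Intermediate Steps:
A = -5805
A - 1*14560 = -5805 - 1*14560 = -5805 - 14560 = -20365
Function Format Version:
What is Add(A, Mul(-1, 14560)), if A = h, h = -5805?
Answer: -20365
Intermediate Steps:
A = -5805
Add(A, Mul(-1, 14560)) = Add(-5805, Mul(-1, 14560)) = Add(-5805, -14560) = -20365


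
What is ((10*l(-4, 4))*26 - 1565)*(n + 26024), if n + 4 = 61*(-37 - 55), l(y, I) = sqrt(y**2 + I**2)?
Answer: -31938520 + 21224320*sqrt(2) ≈ -1.9228e+6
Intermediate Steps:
l(y, I) = sqrt(I**2 + y**2)
n = -5616 (n = -4 + 61*(-37 - 55) = -4 + 61*(-92) = -4 - 5612 = -5616)
((10*l(-4, 4))*26 - 1565)*(n + 26024) = ((10*sqrt(4**2 + (-4)**2))*26 - 1565)*(-5616 + 26024) = ((10*sqrt(16 + 16))*26 - 1565)*20408 = ((10*sqrt(32))*26 - 1565)*20408 = ((10*(4*sqrt(2)))*26 - 1565)*20408 = ((40*sqrt(2))*26 - 1565)*20408 = (1040*sqrt(2) - 1565)*20408 = (-1565 + 1040*sqrt(2))*20408 = -31938520 + 21224320*sqrt(2)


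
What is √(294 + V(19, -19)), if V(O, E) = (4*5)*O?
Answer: √674 ≈ 25.962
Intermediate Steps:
V(O, E) = 20*O
√(294 + V(19, -19)) = √(294 + 20*19) = √(294 + 380) = √674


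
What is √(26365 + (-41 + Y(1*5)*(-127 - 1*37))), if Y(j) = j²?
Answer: 4*√1389 ≈ 149.08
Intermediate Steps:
√(26365 + (-41 + Y(1*5)*(-127 - 1*37))) = √(26365 + (-41 + (1*5)²*(-127 - 1*37))) = √(26365 + (-41 + 5²*(-127 - 37))) = √(26365 + (-41 + 25*(-164))) = √(26365 + (-41 - 4100)) = √(26365 - 4141) = √22224 = 4*√1389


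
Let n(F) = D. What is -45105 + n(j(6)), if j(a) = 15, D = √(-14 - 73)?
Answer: -45105 + I*√87 ≈ -45105.0 + 9.3274*I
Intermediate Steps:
D = I*√87 (D = √(-87) = I*√87 ≈ 9.3274*I)
n(F) = I*√87
-45105 + n(j(6)) = -45105 + I*√87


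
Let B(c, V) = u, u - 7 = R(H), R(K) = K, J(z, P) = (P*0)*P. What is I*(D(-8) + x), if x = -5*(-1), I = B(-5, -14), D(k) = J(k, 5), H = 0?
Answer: 35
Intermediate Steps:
J(z, P) = 0 (J(z, P) = 0*P = 0)
u = 7 (u = 7 + 0 = 7)
D(k) = 0
B(c, V) = 7
I = 7
x = 5
I*(D(-8) + x) = 7*(0 + 5) = 7*5 = 35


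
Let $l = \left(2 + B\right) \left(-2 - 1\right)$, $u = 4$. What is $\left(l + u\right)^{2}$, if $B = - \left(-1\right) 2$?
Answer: $64$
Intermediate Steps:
$B = 2$ ($B = \left(-1\right) \left(-2\right) = 2$)
$l = -12$ ($l = \left(2 + 2\right) \left(-2 - 1\right) = 4 \left(-3\right) = -12$)
$\left(l + u\right)^{2} = \left(-12 + 4\right)^{2} = \left(-8\right)^{2} = 64$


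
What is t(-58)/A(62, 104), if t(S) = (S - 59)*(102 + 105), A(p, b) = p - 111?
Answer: 24219/49 ≈ 494.27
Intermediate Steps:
A(p, b) = -111 + p
t(S) = -12213 + 207*S (t(S) = (-59 + S)*207 = -12213 + 207*S)
t(-58)/A(62, 104) = (-12213 + 207*(-58))/(-111 + 62) = (-12213 - 12006)/(-49) = -24219*(-1/49) = 24219/49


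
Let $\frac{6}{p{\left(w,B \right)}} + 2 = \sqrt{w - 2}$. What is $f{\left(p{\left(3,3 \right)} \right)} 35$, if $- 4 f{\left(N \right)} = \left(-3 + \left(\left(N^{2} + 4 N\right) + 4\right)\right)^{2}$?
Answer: $- \frac{5915}{4} \approx -1478.8$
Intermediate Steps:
$p{\left(w,B \right)} = \frac{6}{-2 + \sqrt{-2 + w}}$ ($p{\left(w,B \right)} = \frac{6}{-2 + \sqrt{w - 2}} = \frac{6}{-2 + \sqrt{-2 + w}}$)
$f{\left(N \right)} = - \frac{\left(1 + N^{2} + 4 N\right)^{2}}{4}$ ($f{\left(N \right)} = - \frac{\left(-3 + \left(\left(N^{2} + 4 N\right) + 4\right)\right)^{2}}{4} = - \frac{\left(-3 + \left(4 + N^{2} + 4 N\right)\right)^{2}}{4} = - \frac{\left(1 + N^{2} + 4 N\right)^{2}}{4}$)
$f{\left(p{\left(3,3 \right)} \right)} 35 = - \frac{\left(1 + \left(\frac{6}{-2 + \sqrt{-2 + 3}}\right)^{2} + 4 \frac{6}{-2 + \sqrt{-2 + 3}}\right)^{2}}{4} \cdot 35 = - \frac{\left(1 + \left(\frac{6}{-2 + \sqrt{1}}\right)^{2} + 4 \frac{6}{-2 + \sqrt{1}}\right)^{2}}{4} \cdot 35 = - \frac{\left(1 + \left(\frac{6}{-2 + 1}\right)^{2} + 4 \frac{6}{-2 + 1}\right)^{2}}{4} \cdot 35 = - \frac{\left(1 + \left(\frac{6}{-1}\right)^{2} + 4 \frac{6}{-1}\right)^{2}}{4} \cdot 35 = - \frac{\left(1 + \left(6 \left(-1\right)\right)^{2} + 4 \cdot 6 \left(-1\right)\right)^{2}}{4} \cdot 35 = - \frac{\left(1 + \left(-6\right)^{2} + 4 \left(-6\right)\right)^{2}}{4} \cdot 35 = - \frac{\left(1 + 36 - 24\right)^{2}}{4} \cdot 35 = - \frac{13^{2}}{4} \cdot 35 = \left(- \frac{1}{4}\right) 169 \cdot 35 = \left(- \frac{169}{4}\right) 35 = - \frac{5915}{4}$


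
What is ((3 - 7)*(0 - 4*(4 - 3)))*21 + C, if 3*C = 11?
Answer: 1019/3 ≈ 339.67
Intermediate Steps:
C = 11/3 (C = (⅓)*11 = 11/3 ≈ 3.6667)
((3 - 7)*(0 - 4*(4 - 3)))*21 + C = ((3 - 7)*(0 - 4*(4 - 3)))*21 + 11/3 = -4*(0 - 4*1)*21 + 11/3 = -4*(0 - 4)*21 + 11/3 = -4*(-4)*21 + 11/3 = 16*21 + 11/3 = 336 + 11/3 = 1019/3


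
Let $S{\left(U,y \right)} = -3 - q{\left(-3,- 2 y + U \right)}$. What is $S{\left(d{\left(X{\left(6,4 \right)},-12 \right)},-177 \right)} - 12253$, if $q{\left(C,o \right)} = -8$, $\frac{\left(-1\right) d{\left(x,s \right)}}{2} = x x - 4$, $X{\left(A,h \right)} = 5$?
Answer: $-12248$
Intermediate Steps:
$d{\left(x,s \right)} = 8 - 2 x^{2}$ ($d{\left(x,s \right)} = - 2 \left(x x - 4\right) = - 2 \left(x^{2} - 4\right) = - 2 \left(-4 + x^{2}\right) = 8 - 2 x^{2}$)
$S{\left(U,y \right)} = 5$ ($S{\left(U,y \right)} = -3 - -8 = -3 + 8 = 5$)
$S{\left(d{\left(X{\left(6,4 \right)},-12 \right)},-177 \right)} - 12253 = 5 - 12253 = -12248$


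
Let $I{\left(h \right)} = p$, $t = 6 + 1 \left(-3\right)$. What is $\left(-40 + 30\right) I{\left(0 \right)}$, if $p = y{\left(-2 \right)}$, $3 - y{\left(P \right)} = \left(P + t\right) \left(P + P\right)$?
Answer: $-70$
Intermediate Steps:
$t = 3$ ($t = 6 - 3 = 3$)
$y{\left(P \right)} = 3 - 2 P \left(3 + P\right)$ ($y{\left(P \right)} = 3 - \left(P + 3\right) \left(P + P\right) = 3 - \left(3 + P\right) 2 P = 3 - 2 P \left(3 + P\right)$)
$p = 7$ ($p = 3 - -12 - 2 \left(-2\right)^{2} = 3 + 12 - 8 = 7$)
$I{\left(h \right)} = 7$
$\left(-40 + 30\right) I{\left(0 \right)} = \left(-40 + 30\right) 7 = \left(-10\right) 7 = -70$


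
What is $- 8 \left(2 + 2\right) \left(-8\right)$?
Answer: $256$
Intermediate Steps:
$- 8 \left(2 + 2\right) \left(-8\right) = \left(-8\right) 4 \left(-8\right) = \left(-32\right) \left(-8\right) = 256$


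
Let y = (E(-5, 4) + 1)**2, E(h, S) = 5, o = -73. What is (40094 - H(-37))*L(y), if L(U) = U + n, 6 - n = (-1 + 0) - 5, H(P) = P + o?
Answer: 1929792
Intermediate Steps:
H(P) = -73 + P (H(P) = P - 73 = -73 + P)
n = 12 (n = 6 - ((-1 + 0) - 5) = 6 - (-1 - 5) = 6 - 1*(-6) = 6 + 6 = 12)
y = 36 (y = (5 + 1)**2 = 6**2 = 36)
L(U) = 12 + U (L(U) = U + 12 = 12 + U)
(40094 - H(-37))*L(y) = (40094 - (-73 - 37))*(12 + 36) = (40094 - 1*(-110))*48 = (40094 + 110)*48 = 40204*48 = 1929792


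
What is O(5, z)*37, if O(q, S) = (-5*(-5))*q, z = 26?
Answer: 4625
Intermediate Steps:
O(q, S) = 25*q
O(5, z)*37 = (25*5)*37 = 125*37 = 4625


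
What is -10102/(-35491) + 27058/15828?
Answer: 560104967/280875774 ≈ 1.9941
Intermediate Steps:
-10102/(-35491) + 27058/15828 = -10102*(-1/35491) + 27058*(1/15828) = 10102/35491 + 13529/7914 = 560104967/280875774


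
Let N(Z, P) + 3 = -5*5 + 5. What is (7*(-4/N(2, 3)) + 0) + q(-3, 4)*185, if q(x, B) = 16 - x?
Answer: 80873/23 ≈ 3516.2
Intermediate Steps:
N(Z, P) = -23 (N(Z, P) = -3 + (-5*5 + 5) = -3 + (-25 + 5) = -3 - 20 = -23)
(7*(-4/N(2, 3)) + 0) + q(-3, 4)*185 = (7*(-4/(-23)) + 0) + (16 - 1*(-3))*185 = (7*(-4*(-1/23)) + 0) + (16 + 3)*185 = (7*(4/23) + 0) + 19*185 = (28/23 + 0) + 3515 = 28/23 + 3515 = 80873/23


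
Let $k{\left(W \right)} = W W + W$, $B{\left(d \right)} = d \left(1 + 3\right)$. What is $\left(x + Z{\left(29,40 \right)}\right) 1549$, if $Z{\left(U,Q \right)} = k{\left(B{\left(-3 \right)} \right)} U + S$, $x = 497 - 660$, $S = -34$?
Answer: $5624419$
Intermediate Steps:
$B{\left(d \right)} = 4 d$ ($B{\left(d \right)} = d 4 = 4 d$)
$k{\left(W \right)} = W + W^{2}$ ($k{\left(W \right)} = W^{2} + W = W + W^{2}$)
$x = -163$ ($x = 497 - 660 = -163$)
$Z{\left(U,Q \right)} = -34 + 132 U$ ($Z{\left(U,Q \right)} = 4 \left(-3\right) \left(1 + 4 \left(-3\right)\right) U - 34 = - 12 \left(1 - 12\right) U - 34 = \left(-12\right) \left(-11\right) U - 34 = 132 U - 34 = -34 + 132 U$)
$\left(x + Z{\left(29,40 \right)}\right) 1549 = \left(-163 + \left(-34 + 132 \cdot 29\right)\right) 1549 = \left(-163 + \left(-34 + 3828\right)\right) 1549 = \left(-163 + 3794\right) 1549 = 3631 \cdot 1549 = 5624419$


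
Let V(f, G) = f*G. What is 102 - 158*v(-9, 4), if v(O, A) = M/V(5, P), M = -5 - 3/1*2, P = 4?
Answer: 1889/10 ≈ 188.90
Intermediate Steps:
M = -11 (M = -5 - 3*1*2 = -5 - 3*2 = -5 - 6 = -11)
V(f, G) = G*f
v(O, A) = -11/20 (v(O, A) = -11/(4*5) = -11/20)
102 - 158*v(-9, 4) = 102 - 158*(-11/20) = 102 + 869/10 = 1889/10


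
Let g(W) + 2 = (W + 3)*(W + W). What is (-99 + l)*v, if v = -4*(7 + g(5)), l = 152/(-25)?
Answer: 178636/5 ≈ 35727.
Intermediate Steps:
l = -152/25 (l = 152*(-1/25) = -152/25 ≈ -6.0800)
g(W) = -2 + 2*W*(3 + W) (g(W) = -2 + (W + 3)*(W + W) = -2 + (3 + W)*(2*W) = -2 + 2*W*(3 + W))
v = -340 (v = -4*(7 + (-2 + 2*5² + 6*5)) = -4*(7 + (-2 + 2*25 + 30)) = -4*(7 + (-2 + 50 + 30)) = -4*(7 + 78) = -4*85 = -340)
(-99 + l)*v = (-99 - 152/25)*(-340) = -2627/25*(-340) = 178636/5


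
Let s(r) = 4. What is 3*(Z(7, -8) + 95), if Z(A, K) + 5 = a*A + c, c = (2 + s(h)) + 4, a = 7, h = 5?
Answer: 447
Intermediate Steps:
c = 10 (c = (2 + 4) + 4 = 6 + 4 = 10)
Z(A, K) = 5 + 7*A (Z(A, K) = -5 + (7*A + 10) = -5 + (10 + 7*A) = 5 + 7*A)
3*(Z(7, -8) + 95) = 3*((5 + 7*7) + 95) = 3*((5 + 49) + 95) = 3*(54 + 95) = 3*149 = 447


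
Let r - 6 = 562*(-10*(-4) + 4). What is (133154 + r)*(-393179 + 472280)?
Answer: 12489098688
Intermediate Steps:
r = 24734 (r = 6 + 562*(-10*(-4) + 4) = 6 + 562*(40 + 4) = 6 + 562*44 = 6 + 24728 = 24734)
(133154 + r)*(-393179 + 472280) = (133154 + 24734)*(-393179 + 472280) = 157888*79101 = 12489098688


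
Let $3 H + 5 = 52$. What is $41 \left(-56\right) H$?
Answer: $- \frac{107912}{3} \approx -35971.0$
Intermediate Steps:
$H = \frac{47}{3}$ ($H = - \frac{5}{3} + \frac{1}{3} \cdot 52 = - \frac{5}{3} + \frac{52}{3} = \frac{47}{3} \approx 15.667$)
$41 \left(-56\right) H = 41 \left(-56\right) \frac{47}{3} = \left(-2296\right) \frac{47}{3} = - \frac{107912}{3}$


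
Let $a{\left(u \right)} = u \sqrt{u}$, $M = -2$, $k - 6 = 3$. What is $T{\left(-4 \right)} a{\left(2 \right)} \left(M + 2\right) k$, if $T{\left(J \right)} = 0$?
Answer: $0$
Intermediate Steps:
$k = 9$ ($k = 6 + 3 = 9$)
$a{\left(u \right)} = u^{\frac{3}{2}}$
$T{\left(-4 \right)} a{\left(2 \right)} \left(M + 2\right) k = 0 \cdot 2^{\frac{3}{2}} \left(-2 + 2\right) 9 = 0 \cdot 2 \sqrt{2} \cdot 0 \cdot 9 = 0 \cdot 0 = 0$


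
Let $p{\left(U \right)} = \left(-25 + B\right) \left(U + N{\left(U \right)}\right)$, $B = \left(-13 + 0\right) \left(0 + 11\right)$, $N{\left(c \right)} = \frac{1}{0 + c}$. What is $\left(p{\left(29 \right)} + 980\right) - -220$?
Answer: $- \frac{106656}{29} \approx -3677.8$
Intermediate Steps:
$N{\left(c \right)} = \frac{1}{c}$
$B = -143$ ($B = \left(-13\right) 11 = -143$)
$p{\left(U \right)} = - 168 U - \frac{168}{U}$ ($p{\left(U \right)} = \left(-25 - 143\right) \left(U + \frac{1}{U}\right) = - 168 \left(U + \frac{1}{U}\right) = - 168 U - \frac{168}{U}$)
$\left(p{\left(29 \right)} + 980\right) - -220 = \left(\left(\left(-168\right) 29 - \frac{168}{29}\right) + 980\right) - -220 = \left(\left(-4872 - \frac{168}{29}\right) + 980\right) + 220 = \left(- \frac{141456}{29} + 980\right) + 220 = - \frac{113036}{29} + 220 = - \frac{106656}{29}$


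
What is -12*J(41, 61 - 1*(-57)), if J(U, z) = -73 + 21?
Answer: 624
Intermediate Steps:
J(U, z) = -52
-12*J(41, 61 - 1*(-57)) = -12*(-52) = 624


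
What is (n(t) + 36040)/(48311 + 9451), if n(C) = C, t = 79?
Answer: 36119/57762 ≈ 0.62531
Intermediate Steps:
(n(t) + 36040)/(48311 + 9451) = (79 + 36040)/(48311 + 9451) = 36119/57762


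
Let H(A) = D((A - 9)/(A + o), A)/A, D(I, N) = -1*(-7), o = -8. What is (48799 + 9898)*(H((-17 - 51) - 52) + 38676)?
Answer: 272419409761/120 ≈ 2.2702e+9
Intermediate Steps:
D(I, N) = 7
H(A) = 7/A
(48799 + 9898)*(H((-17 - 51) - 52) + 38676) = (48799 + 9898)*(7/((-17 - 51) - 52) + 38676) = 58697*(7/(-68 - 52) + 38676) = 58697*(7/(-120) + 38676) = 58697*(7*(-1/120) + 38676) = 58697*(-7/120 + 38676) = 58697*(4641113/120) = 272419409761/120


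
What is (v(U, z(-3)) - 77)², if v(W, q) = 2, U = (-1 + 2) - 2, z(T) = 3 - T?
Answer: 5625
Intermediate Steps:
U = -1 (U = 1 - 2 = -1)
(v(U, z(-3)) - 77)² = (2 - 77)² = (-75)² = 5625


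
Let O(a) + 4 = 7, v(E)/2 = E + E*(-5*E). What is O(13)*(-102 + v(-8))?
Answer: -2274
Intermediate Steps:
v(E) = -10*E**2 + 2*E (v(E) = 2*(E + E*(-5*E)) = 2*(E - 5*E**2) = -10*E**2 + 2*E)
O(a) = 3 (O(a) = -4 + 7 = 3)
O(13)*(-102 + v(-8)) = 3*(-102 + 2*(-8)*(1 - 5*(-8))) = 3*(-102 + 2*(-8)*(1 + 40)) = 3*(-102 + 2*(-8)*41) = 3*(-102 - 656) = 3*(-758) = -2274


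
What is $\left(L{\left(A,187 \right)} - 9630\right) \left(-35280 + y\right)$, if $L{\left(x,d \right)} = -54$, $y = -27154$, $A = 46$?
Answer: $604610856$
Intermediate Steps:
$\left(L{\left(A,187 \right)} - 9630\right) \left(-35280 + y\right) = \left(-54 - 9630\right) \left(-35280 - 27154\right) = \left(-9684\right) \left(-62434\right) = 604610856$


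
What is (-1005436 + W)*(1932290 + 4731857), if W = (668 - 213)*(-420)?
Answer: -7973891794792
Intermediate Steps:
W = -191100 (W = 455*(-420) = -191100)
(-1005436 + W)*(1932290 + 4731857) = (-1005436 - 191100)*(1932290 + 4731857) = -1196536*6664147 = -7973891794792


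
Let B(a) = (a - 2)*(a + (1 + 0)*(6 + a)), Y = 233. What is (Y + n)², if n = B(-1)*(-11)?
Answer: 133225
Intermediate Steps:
B(a) = (-2 + a)*(6 + 2*a) (B(a) = (-2 + a)*(a + 1*(6 + a)) = (-2 + a)*(a + (6 + a)) = (-2 + a)*(6 + 2*a))
n = 132 (n = (-12 + 2*(-1) + 2*(-1)²)*(-11) = (-12 - 2 + 2*1)*(-11) = (-12 - 2 + 2)*(-11) = -12*(-11) = 132)
(Y + n)² = (233 + 132)² = 365² = 133225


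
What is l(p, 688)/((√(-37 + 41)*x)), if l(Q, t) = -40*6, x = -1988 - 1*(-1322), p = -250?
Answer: 20/111 ≈ 0.18018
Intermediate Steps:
x = -666 (x = -1988 + 1322 = -666)
l(Q, t) = -240
l(p, 688)/((√(-37 + 41)*x)) = -240*(-1/(666*√(-37 + 41))) = -240/(√4*(-666)) = -240/(2*(-666)) = -240/(-1332) = -240*(-1/1332) = 20/111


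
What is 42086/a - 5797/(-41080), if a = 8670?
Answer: 177915287/35616360 ≈ 4.9953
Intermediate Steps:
42086/a - 5797/(-41080) = 42086/8670 - 5797/(-41080) = 42086*(1/8670) - 5797*(-1/41080) = 21043/4335 + 5797/41080 = 177915287/35616360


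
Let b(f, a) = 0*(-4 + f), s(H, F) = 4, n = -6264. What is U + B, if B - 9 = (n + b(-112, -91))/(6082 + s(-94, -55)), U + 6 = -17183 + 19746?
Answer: 7805206/3043 ≈ 2565.0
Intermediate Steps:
b(f, a) = 0
U = 2557 (U = -6 + (-17183 + 19746) = -6 + 2563 = 2557)
B = 24255/3043 (B = 9 + (-6264 + 0)/(6082 + 4) = 9 - 6264/6086 = 9 - 6264*1/6086 = 9 - 3132/3043 = 24255/3043 ≈ 7.9707)
U + B = 2557 + 24255/3043 = 7805206/3043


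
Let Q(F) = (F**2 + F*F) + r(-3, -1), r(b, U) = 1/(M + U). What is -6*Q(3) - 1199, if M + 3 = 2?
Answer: -1304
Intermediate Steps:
M = -1 (M = -3 + 2 = -1)
r(b, U) = 1/(-1 + U)
Q(F) = -1/2 + 2*F**2 (Q(F) = (F**2 + F*F) + 1/(-1 - 1) = (F**2 + F**2) + 1/(-2) = 2*F**2 - 1/2 = -1/2 + 2*F**2)
-6*Q(3) - 1199 = -6*(-1/2 + 2*3**2) - 1199 = -6*(-1/2 + 2*9) - 1199 = -6*(-1/2 + 18) - 1199 = -6*35/2 - 1199 = -105 - 1199 = -1304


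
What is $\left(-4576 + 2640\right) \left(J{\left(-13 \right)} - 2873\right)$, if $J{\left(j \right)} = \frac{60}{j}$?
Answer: $\frac{72423824}{13} \approx 5.5711 \cdot 10^{6}$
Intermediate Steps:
$\left(-4576 + 2640\right) \left(J{\left(-13 \right)} - 2873\right) = \left(-4576 + 2640\right) \left(\frac{60}{-13} - 2873\right) = - 1936 \left(60 \left(- \frac{1}{13}\right) - 2873\right) = - 1936 \left(- \frac{60}{13} - 2873\right) = \left(-1936\right) \left(- \frac{37409}{13}\right) = \frac{72423824}{13}$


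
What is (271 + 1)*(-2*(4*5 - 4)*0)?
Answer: 0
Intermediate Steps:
(271 + 1)*(-2*(4*5 - 4)*0) = 272*(-2*(20 - 4)*0) = 272*(-2*16*0) = 272*(-32*0) = 272*0 = 0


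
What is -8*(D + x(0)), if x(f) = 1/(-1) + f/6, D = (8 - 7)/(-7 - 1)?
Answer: 9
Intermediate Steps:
D = -1/8 (D = 1/(-8) = 1*(-1/8) = -1/8 ≈ -0.12500)
x(f) = -1 + f/6 (x(f) = 1*(-1) + f*(1/6) = -1 + f/6)
-8*(D + x(0)) = -8*(-1/8 + (-1 + (1/6)*0)) = -8*(-1/8 + (-1 + 0)) = -8*(-1/8 - 1) = -8*(-9/8) = 9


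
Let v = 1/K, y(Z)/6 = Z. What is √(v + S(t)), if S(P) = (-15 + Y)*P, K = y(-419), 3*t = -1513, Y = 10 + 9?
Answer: 41*I*√7584738/2514 ≈ 44.915*I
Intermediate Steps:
Y = 19
t = -1513/3 (t = (⅓)*(-1513) = -1513/3 ≈ -504.33)
y(Z) = 6*Z
K = -2514 (K = 6*(-419) = -2514)
v = -1/2514 (v = 1/(-2514) = -1/2514 ≈ -0.00039777)
S(P) = 4*P (S(P) = (-15 + 19)*P = 4*P)
√(v + S(t)) = √(-1/2514 + 4*(-1513/3)) = √(-1/2514 - 6052/3) = √(-5071577/2514) = 41*I*√7584738/2514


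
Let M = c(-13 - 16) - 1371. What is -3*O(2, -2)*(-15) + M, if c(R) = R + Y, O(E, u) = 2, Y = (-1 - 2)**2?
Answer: -1301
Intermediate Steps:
Y = 9 (Y = (-3)**2 = 9)
c(R) = 9 + R (c(R) = R + 9 = 9 + R)
M = -1391 (M = (9 + (-13 - 16)) - 1371 = (9 - 29) - 1371 = -20 - 1371 = -1391)
-3*O(2, -2)*(-15) + M = -3*2*(-15) - 1391 = -6*(-15) - 1391 = 90 - 1391 = -1301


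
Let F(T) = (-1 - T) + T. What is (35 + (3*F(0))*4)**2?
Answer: 529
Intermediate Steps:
F(T) = -1
(35 + (3*F(0))*4)**2 = (35 + (3*(-1))*4)**2 = (35 - 3*4)**2 = (35 - 12)**2 = 23**2 = 529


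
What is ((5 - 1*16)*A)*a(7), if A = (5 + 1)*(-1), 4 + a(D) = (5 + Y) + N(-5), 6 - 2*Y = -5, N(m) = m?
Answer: 99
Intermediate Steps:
Y = 11/2 (Y = 3 - 1/2*(-5) = 3 + 5/2 = 11/2 ≈ 5.5000)
a(D) = 3/2 (a(D) = -4 + ((5 + 11/2) - 5) = -4 + (21/2 - 5) = -4 + 11/2 = 3/2)
A = -6 (A = 6*(-1) = -6)
((5 - 1*16)*A)*a(7) = ((5 - 1*16)*(-6))*(3/2) = ((5 - 16)*(-6))*(3/2) = -11*(-6)*(3/2) = 66*(3/2) = 99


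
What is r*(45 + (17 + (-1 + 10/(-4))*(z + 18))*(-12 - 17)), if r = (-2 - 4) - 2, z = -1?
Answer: -10220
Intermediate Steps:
r = -8 (r = -6 - 2 = -8)
r*(45 + (17 + (-1 + 10/(-4))*(z + 18))*(-12 - 17)) = -8*(45 + (17 + (-1 + 10/(-4))*(-1 + 18))*(-12 - 17)) = -8*(45 + (17 + (-1 + 10*(-1/4))*17)*(-29)) = -8*(45 + (17 + (-1 - 5/2)*17)*(-29)) = -8*(45 + (17 - 7/2*17)*(-29)) = -8*(45 + (17 - 119/2)*(-29)) = -8*(45 - 85/2*(-29)) = -8*(45 + 2465/2) = -8*2555/2 = -10220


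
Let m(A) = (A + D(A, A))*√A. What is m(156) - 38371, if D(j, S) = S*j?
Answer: -38371 + 48984*√39 ≈ 2.6753e+5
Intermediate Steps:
m(A) = √A*(A + A²) (m(A) = (A + A*A)*√A = (A + A²)*√A = √A*(A + A²))
m(156) - 38371 = 156^(3/2)*(1 + 156) - 38371 = (312*√39)*157 - 38371 = 48984*√39 - 38371 = -38371 + 48984*√39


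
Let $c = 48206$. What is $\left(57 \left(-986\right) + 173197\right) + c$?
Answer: $165201$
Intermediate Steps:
$\left(57 \left(-986\right) + 173197\right) + c = \left(57 \left(-986\right) + 173197\right) + 48206 = \left(-56202 + 173197\right) + 48206 = 116995 + 48206 = 165201$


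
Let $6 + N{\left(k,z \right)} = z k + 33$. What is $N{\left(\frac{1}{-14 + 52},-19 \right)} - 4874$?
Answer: $- \frac{9695}{2} \approx -4847.5$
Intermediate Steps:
$N{\left(k,z \right)} = 27 + k z$ ($N{\left(k,z \right)} = -6 + \left(z k + 33\right) = -6 + \left(k z + 33\right) = -6 + \left(33 + k z\right) = 27 + k z$)
$N{\left(\frac{1}{-14 + 52},-19 \right)} - 4874 = \left(27 + \frac{1}{-14 + 52} \left(-19\right)\right) - 4874 = \left(27 + \frac{1}{38} \left(-19\right)\right) - 4874 = \left(27 - \frac{1}{2}\right) - 4874 = \frac{53}{2} - 4874 = - \frac{9695}{2}$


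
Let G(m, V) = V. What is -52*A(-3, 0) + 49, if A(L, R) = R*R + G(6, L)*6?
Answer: 985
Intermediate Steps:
A(L, R) = R**2 + 6*L (A(L, R) = R*R + L*6 = R**2 + 6*L)
-52*A(-3, 0) + 49 = -52*(0**2 + 6*(-3)) + 49 = -52*(0 - 18) + 49 = -52*(-18) + 49 = 936 + 49 = 985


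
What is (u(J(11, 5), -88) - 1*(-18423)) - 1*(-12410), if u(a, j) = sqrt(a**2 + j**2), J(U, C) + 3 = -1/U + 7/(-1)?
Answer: 30833 + sqrt(949345)/11 ≈ 30922.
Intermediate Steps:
J(U, C) = -10 - 1/U (J(U, C) = -3 + (-1/U + 7/(-1)) = -3 + (-1/U + 7*(-1)) = -3 + (-1/U - 7) = -3 + (-7 - 1/U) = -10 - 1/U)
(u(J(11, 5), -88) - 1*(-18423)) - 1*(-12410) = (sqrt((-10 - 1/11)**2 + (-88)**2) - 1*(-18423)) - 1*(-12410) = (sqrt((-10 - 1*1/11)**2 + 7744) + 18423) + 12410 = (sqrt((-10 - 1/11)**2 + 7744) + 18423) + 12410 = (sqrt((-111/11)**2 + 7744) + 18423) + 12410 = (sqrt(12321/121 + 7744) + 18423) + 12410 = (sqrt(949345/121) + 18423) + 12410 = (sqrt(949345)/11 + 18423) + 12410 = (18423 + sqrt(949345)/11) + 12410 = 30833 + sqrt(949345)/11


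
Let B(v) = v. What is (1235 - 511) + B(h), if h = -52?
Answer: 672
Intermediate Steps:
(1235 - 511) + B(h) = (1235 - 511) - 52 = 724 - 52 = 672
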